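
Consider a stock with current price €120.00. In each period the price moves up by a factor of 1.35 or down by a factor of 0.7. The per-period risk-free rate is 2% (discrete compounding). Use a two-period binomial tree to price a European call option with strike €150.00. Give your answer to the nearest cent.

Risk-neutral probability p = (1 + 0.02 − 0.7)/(1.35 − 0.7) = 0.3200/0.6500 = 0.4923
Terminal stock prices: S_uu = 218.7, S_ud = 113.4, S_dd = 58.8
Terminal payoffs (S − K): max(68.7, 0) = 68.7, max(-36.6, 0) = 0, max(-91.2, 0) = 0
Node u (S = 162): V_u = 1/1.02·[0.4923·68.7000 + 0.5077·0.0000] = 33.1584
Node d (S = 84): V_d = 1/1.02·[0.4923·0.0000 + 0.5077·0.0000] = 0.0000
Node 0 (S = 120): V_0 = 1/1.02·[0.4923·33.1584 + 0.5077·0.0000] = 16.0040

€16.00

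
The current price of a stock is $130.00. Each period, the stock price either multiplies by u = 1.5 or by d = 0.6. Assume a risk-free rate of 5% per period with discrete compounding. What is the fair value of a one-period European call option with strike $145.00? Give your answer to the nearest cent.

$23.81

Risk-neutral probability p = (1 + 0.05 − 0.6)/(1.5 − 0.6) = 0.4500/0.9000 = 0.5000
Terminal stock prices: S_u = 195, S_d = 78
Terminal payoffs (S − K): max(50, 0) = 50, max(-67, 0) = 0
Node 0 (S = 130): V_0 = 1/1.05·[0.5000·50.0000 + 0.5000·0.0000] = 23.8095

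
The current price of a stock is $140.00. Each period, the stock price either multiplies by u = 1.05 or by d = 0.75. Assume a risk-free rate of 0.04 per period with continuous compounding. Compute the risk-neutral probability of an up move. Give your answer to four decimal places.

Risk-neutral probability p = (e^0.04 − 0.75)/(1.05 − 0.75) = 0.2908/0.3000 = 0.9694

p = 0.9694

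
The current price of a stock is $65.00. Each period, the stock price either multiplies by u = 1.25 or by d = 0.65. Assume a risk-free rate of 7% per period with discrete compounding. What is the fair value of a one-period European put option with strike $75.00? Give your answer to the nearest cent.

$9.18

Risk-neutral probability p = (1 + 0.07 − 0.65)/(1.25 − 0.65) = 0.4200/0.6000 = 0.7000
Terminal stock prices: S_u = 81.25, S_d = 42.25
Terminal payoffs (K − S): max(-6.25, 0) = 0, max(32.75, 0) = 32.75
Node 0 (S = 65): V_0 = 1/1.07·[0.7000·0.0000 + 0.3000·32.7500] = 9.1822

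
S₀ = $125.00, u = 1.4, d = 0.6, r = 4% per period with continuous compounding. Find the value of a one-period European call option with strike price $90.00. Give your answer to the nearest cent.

$45.00

Risk-neutral probability p = (e^0.04 − 0.6)/(1.4 − 0.6) = 0.4408/0.8000 = 0.5510
Terminal stock prices: S_u = 175, S_d = 75
Terminal payoffs (S − K): max(85, 0) = 85, max(-15, 0) = 0
Node 0 (S = 125): V_0 = e^(−0.04)·[0.5510·85.0000 + 0.4490·0.0000] = 44.9997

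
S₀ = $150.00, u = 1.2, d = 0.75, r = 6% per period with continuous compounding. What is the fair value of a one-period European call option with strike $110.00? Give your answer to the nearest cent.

$46.41

Risk-neutral probability p = (e^0.06 − 0.75)/(1.2 − 0.75) = 0.3118/0.4500 = 0.6930
Terminal stock prices: S_u = 180, S_d = 112.5
Terminal payoffs (S − K): max(70, 0) = 70, max(2.5, 0) = 2.5
Node 0 (S = 150): V_0 = e^(−0.06)·[0.6930·70.0000 + 0.3070·2.5000] = 46.4059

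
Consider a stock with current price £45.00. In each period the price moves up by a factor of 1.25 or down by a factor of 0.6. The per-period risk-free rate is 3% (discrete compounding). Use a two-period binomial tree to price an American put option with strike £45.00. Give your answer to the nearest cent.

£8.29

Risk-neutral probability p = (1 + 0.03 − 0.6)/(1.25 − 0.6) = 0.4300/0.6500 = 0.6615
Terminal stock prices: S_uu = 70.31, S_ud = 33.75, S_dd = 16.2
Terminal payoffs (K − S): max(-25.31, 0) = 0, max(11.25, 0) = 11.25, max(28.8, 0) = 28.8
Node u (S = 56.25): continuation = 1/1.03·[0.6615·0.0000 + 0.3385·11.2500] = 3.6968; exercise value = 0.0000 ≤ continuation, so V_u = 3.6968
Node d (S = 27): continuation = 1/1.03·[0.6615·11.2500 + 0.3385·28.8000] = 16.6893; exercise value = 18.0000 > continuation, so V_d = 18.0000 (exercise)
Node 0 (S = 45): continuation = 1/1.03·[0.6615·3.6968 + 0.3385·18.0000] = 8.2892; exercise value = 0.0000 ≤ continuation, so V_0 = 8.2892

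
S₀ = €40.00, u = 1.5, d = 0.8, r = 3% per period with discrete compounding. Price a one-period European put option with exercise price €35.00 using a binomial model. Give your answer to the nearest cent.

€1.96

Risk-neutral probability p = (1 + 0.03 − 0.8)/(1.5 − 0.8) = 0.2300/0.7000 = 0.3286
Terminal stock prices: S_u = 60, S_d = 32
Terminal payoffs (K − S): max(-25, 0) = 0, max(3, 0) = 3
Node 0 (S = 40): V_0 = 1/1.03·[0.3286·0.0000 + 0.6714·3.0000] = 1.9556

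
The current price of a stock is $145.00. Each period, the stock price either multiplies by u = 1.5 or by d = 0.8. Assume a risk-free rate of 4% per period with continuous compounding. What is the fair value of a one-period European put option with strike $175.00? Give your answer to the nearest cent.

$37.19

Risk-neutral probability p = (e^0.04 − 0.8)/(1.5 − 0.8) = 0.2408/0.7000 = 0.3440
Terminal stock prices: S_u = 217.5, S_d = 116
Terminal payoffs (K − S): max(-42.5, 0) = 0, max(59, 0) = 59
Node 0 (S = 145): V_0 = e^(−0.04)·[0.3440·0.0000 + 0.6560·59.0000] = 37.1855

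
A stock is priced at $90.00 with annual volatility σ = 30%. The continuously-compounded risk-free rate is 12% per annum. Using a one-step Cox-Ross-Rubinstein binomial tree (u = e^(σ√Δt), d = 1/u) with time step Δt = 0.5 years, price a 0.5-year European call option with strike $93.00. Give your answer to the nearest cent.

$10.18

CRR parameters: u = e^(σ√Δt) = e^(0.3·√0.5) = 1.2363, d = 1/u = 0.8089
Per-period rate: rΔt = 0.12·0.5 = 0.06, so R = e^0.06 = 1.0618
Risk-neutral probability p = (e^0.06 − 0.8089)/(1.2363 − 0.8089) = 0.2530/0.4275 = 0.5918
Terminal stock prices: S_u = 111.3, S_d = 72.8
Terminal payoffs (S − K): max(18.27, 0) = 18.27, max(-20.2, 0) = 0
Node 0 (S = 90): V_0 = e^(−0.06)·[0.5918·18.2680 + 0.4082·0.0000] = 10.1819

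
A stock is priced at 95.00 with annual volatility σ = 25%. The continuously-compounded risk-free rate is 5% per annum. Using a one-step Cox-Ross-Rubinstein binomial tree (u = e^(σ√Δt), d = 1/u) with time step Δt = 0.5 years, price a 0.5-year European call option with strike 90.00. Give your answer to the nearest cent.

12.02

CRR parameters: u = e^(σ√Δt) = e^(0.25·√0.5) = 1.1934, d = 1/u = 0.8380
Per-period rate: rΔt = 0.05·0.5 = 0.025, so R = e^0.025 = 1.0253
Risk-neutral probability p = (e^0.025 − 0.8380)/(1.1934 − 0.8380) = 0.1873/0.3554 = 0.5272
Terminal stock prices: S_u = 113.4, S_d = 79.61
Terminal payoffs (S − K): max(23.37, 0) = 23.37, max(-10.39, 0) = 0
Node 0 (S = 95): V_0 = e^(−0.025)·[0.5272·23.3696 + 0.4728·0.0000] = 12.0152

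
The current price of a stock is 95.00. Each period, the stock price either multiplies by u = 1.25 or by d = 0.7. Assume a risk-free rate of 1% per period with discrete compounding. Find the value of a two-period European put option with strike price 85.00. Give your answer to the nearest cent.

Risk-neutral probability p = (1 + 0.01 − 0.7)/(1.25 − 0.7) = 0.3100/0.5500 = 0.5636
Terminal stock prices: S_uu = 148.4, S_ud = 83.12, S_dd = 46.55
Terminal payoffs (K − S): max(-63.44, 0) = 0, max(1.875, 0) = 1.875, max(38.45, 0) = 38.45
Node u (S = 118.8): V_u = 1/1.01·[0.5636·0.0000 + 0.4364·1.8750] = 0.8101
Node d (S = 66.5): V_d = 1/1.01·[0.5636·1.8750 + 0.4364·38.4500] = 17.6584
Node 0 (S = 95): V_0 = 1/1.01·[0.5636·0.8101 + 0.4364·17.6584] = 8.0813

8.08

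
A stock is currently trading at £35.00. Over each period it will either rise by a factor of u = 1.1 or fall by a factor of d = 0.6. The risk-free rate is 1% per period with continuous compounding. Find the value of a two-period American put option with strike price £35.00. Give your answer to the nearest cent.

Risk-neutral probability p = (e^0.01 − 0.6)/(1.1 − 0.6) = 0.4101/0.5000 = 0.8201
Terminal stock prices: S_uu = 42.35, S_ud = 23.1, S_dd = 12.6
Terminal payoffs (K − S): max(-7.35, 0) = 0, max(11.9, 0) = 11.9, max(22.4, 0) = 22.4
Node u (S = 38.5): continuation = e^(−0.01)·[0.8201·0.0000 + 0.1799·11.9000] = 2.1195; exercise value = 0.0000 ≤ continuation, so V_u = 2.1195
Node d (S = 21): continuation = e^(−0.01)·[0.8201·11.9000 + 0.1799·22.4000] = 13.6517; exercise value = 14.0000 > continuation, so V_d = 14.0000 (exercise)
Node 0 (S = 35): continuation = e^(−0.01)·[0.8201·2.1195 + 0.1799·14.0000] = 4.2144; exercise value = 0.0000 ≤ continuation, so V_0 = 4.2144

£4.21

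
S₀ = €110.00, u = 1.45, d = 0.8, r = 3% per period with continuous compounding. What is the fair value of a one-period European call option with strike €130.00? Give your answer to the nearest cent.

€10.15

Risk-neutral probability p = (e^0.03 − 0.8)/(1.45 − 0.8) = 0.2305/0.6500 = 0.3545
Terminal stock prices: S_u = 159.5, S_d = 88
Terminal payoffs (S − K): max(29.5, 0) = 29.5, max(-42, 0) = 0
Node 0 (S = 110): V_0 = e^(−0.03)·[0.3545·29.5000 + 0.6455·0.0000] = 10.1500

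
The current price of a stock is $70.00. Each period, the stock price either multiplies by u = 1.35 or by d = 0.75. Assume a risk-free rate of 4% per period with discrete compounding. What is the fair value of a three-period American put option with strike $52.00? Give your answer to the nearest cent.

$3.12

Risk-neutral probability p = (1 + 0.04 − 0.75)/(1.35 − 0.75) = 0.2900/0.6000 = 0.4833
Terminal stock prices: S_uuu = 172.2, S_uud = 95.68, S_udd = 53.16, S_ddd = 29.53
Terminal payoffs (K − S): max(-120.2, 0) = 0, max(-43.68, 0) = 0, max(-1.156, 0) = 0, max(22.47, 0) = 22.47
Node uu (S = 127.6): continuation = 1/1.04·[0.4833·0.0000 + 0.5167·0.0000] = 0.0000; exercise value = 0.0000 ≤ continuation, so V_uu = 0.0000
Node ud (S = 70.88): continuation = 1/1.04·[0.4833·0.0000 + 0.5167·0.0000] = 0.0000; exercise value = 0.0000 ≤ continuation, so V_ud = 0.0000
Node dd (S = 39.38): continuation = 1/1.04·[0.4833·0.0000 + 0.5167·22.4688] = 11.1624; exercise value = 12.6250 > continuation, so V_dd = 12.6250 (exercise)
Node u (S = 94.5): continuation = 1/1.04·[0.4833·0.0000 + 0.5167·0.0000] = 0.0000; exercise value = 0.0000 ≤ continuation, so V_u = 0.0000
Node d (S = 52.5): continuation = 1/1.04·[0.4833·0.0000 + 0.5167·12.6250] = 6.2720; exercise value = 0.0000 ≤ continuation, so V_d = 6.2720
Node 0 (S = 70): continuation = 1/1.04·[0.4833·0.0000 + 0.5167·6.2720] = 3.1159; exercise value = 0.0000 ≤ continuation, so V_0 = 3.1159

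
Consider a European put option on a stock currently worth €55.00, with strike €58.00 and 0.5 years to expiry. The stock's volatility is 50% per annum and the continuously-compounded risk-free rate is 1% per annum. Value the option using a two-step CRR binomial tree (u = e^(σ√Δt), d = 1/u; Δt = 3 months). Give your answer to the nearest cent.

CRR parameters: u = e^(σ√Δt) = e^(0.5·√0.25) = 1.2840, d = 1/u = 0.7788
Per-period rate: rΔt = 0.01·0.25 = 0.0025, so R = e^0.0025 = 1.0025
Risk-neutral probability p = (e^0.0025 − 0.7788)/(1.2840 − 0.7788) = 0.2237/0.5052 = 0.4428
Terminal stock prices: S_uu = 90.68, S_ud = 55, S_dd = 33.36
Terminal payoffs (K − S): max(-32.68, 0) = 0, max(3, 0) = 3, max(24.64, 0) = 24.64
Node u (S = 70.62): V_u = e^(−0.0025)·[0.4428·0.0000 + 0.5572·3.0000] = 1.6675
Node d (S = 42.83): V_d = e^(−0.0025)·[0.4428·3.0000 + 0.5572·24.6408] = 15.0211
Node 0 (S = 55): V_0 = e^(−0.0025)·[0.4428·1.6675 + 0.5572·15.0211] = 9.0857

€9.09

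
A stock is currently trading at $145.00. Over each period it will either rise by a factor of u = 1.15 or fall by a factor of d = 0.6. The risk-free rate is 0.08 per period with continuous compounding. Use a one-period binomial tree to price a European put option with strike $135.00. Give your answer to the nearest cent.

Risk-neutral probability p = (e^0.08 − 0.6)/(1.15 − 0.6) = 0.4833/0.5500 = 0.8787
Terminal stock prices: S_u = 166.8, S_d = 87
Terminal payoffs (K − S): max(-31.75, 0) = 0, max(48, 0) = 48
Node 0 (S = 145): V_0 = e^(−0.08)·[0.8787·0.0000 + 0.1213·48.0000] = 5.3746

$5.37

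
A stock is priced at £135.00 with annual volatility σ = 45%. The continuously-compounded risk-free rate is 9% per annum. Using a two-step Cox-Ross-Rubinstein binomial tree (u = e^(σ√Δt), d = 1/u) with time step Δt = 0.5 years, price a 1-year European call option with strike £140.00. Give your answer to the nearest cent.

CRR parameters: u = e^(σ√Δt) = e^(0.45·√0.5) = 1.3746, d = 1/u = 0.7275
Per-period rate: rΔt = 0.09·0.5 = 0.045, so R = e^0.045 = 1.0460
Risk-neutral probability p = (e^0.045 − 0.7275)/(1.3746 − 0.7275) = 0.3186/0.6472 = 0.4922
Terminal stock prices: S_uu = 255.1, S_ud = 135, S_dd = 71.44
Terminal payoffs (S − K): max(115.1, 0) = 115.1, max(-5, 0) = 0, max(-68.56, 0) = 0
Node u (S = 185.6): V_u = e^(−0.045)·[0.4922·115.1039 + 0.5078·0.0000] = 54.1650
Node d (S = 98.21): V_d = e^(−0.045)·[0.4922·0.0000 + 0.5078·0.0000] = 0.0000
Node 0 (S = 135): V_0 = e^(−0.045)·[0.4922·54.1650 + 0.5078·0.0000] = 25.4887

£25.49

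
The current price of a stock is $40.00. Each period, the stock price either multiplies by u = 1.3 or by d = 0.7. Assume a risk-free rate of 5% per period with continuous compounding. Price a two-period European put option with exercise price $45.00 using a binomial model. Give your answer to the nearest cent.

$7.73

Risk-neutral probability p = (e^0.05 − 0.7)/(1.3 − 0.7) = 0.3513/0.6000 = 0.5855
Terminal stock prices: S_uu = 67.6, S_ud = 36.4, S_dd = 19.6
Terminal payoffs (K − S): max(-22.6, 0) = 0, max(8.6, 0) = 8.6, max(25.4, 0) = 25.4
Node u (S = 52): V_u = e^(−0.05)·[0.5855·0.0000 + 0.4145·8.6000] = 3.3912
Node d (S = 28): V_d = e^(−0.05)·[0.5855·8.6000 + 0.4145·25.4000] = 14.8053
Node 0 (S = 40): V_0 = e^(−0.05)·[0.5855·3.3912 + 0.4145·14.8053] = 7.7268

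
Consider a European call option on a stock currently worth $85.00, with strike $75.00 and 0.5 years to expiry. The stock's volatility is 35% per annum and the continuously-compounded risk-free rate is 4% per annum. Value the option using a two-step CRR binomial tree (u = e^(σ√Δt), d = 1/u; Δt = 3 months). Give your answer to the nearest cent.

CRR parameters: u = e^(σ√Δt) = e^(0.35·√0.25) = 1.1912, d = 1/u = 0.8395
Per-period rate: rΔt = 0.04·0.25 = 0.01, so R = e^0.01 = 1.0101
Risk-neutral probability p = (e^0.01 − 0.8395)/(1.1912 − 0.8395) = 0.1706/0.3518 = 0.4849
Terminal stock prices: S_uu = 120.6, S_ud = 85, S_dd = 59.9
Terminal payoffs (S − K): max(45.62, 0) = 45.62, max(10, 0) = 10, max(-15.1, 0) = 0
Node u (S = 101.3): V_u = e^(−0.01)·[0.4849·45.6207 + 0.5151·10.0000] = 27.0022
Node d (S = 71.35): V_d = e^(−0.01)·[0.4849·10.0000 + 0.5151·0.0000] = 4.8010
Node 0 (S = 85): V_0 = e^(−0.01)·[0.4849·27.0022 + 0.5151·4.8010] = 15.4122

$15.41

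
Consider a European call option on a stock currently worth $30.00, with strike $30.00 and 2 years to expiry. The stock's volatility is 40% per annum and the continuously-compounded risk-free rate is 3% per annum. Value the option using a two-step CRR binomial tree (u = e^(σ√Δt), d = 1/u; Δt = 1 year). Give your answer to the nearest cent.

CRR parameters: u = e^(σ√Δt) = e^(0.4·√1) = 1.4918, d = 1/u = 0.6703
Per-period rate: rΔt = 0.03·1 = 0.03, so R = e^0.03 = 1.0305
Risk-neutral probability p = (e^0.03 − 0.6703)/(1.4918 − 0.6703) = 0.3601/0.8215 = 0.4384
Terminal stock prices: S_uu = 66.77, S_ud = 30, S_dd = 13.48
Terminal payoffs (S − K): max(36.77, 0) = 36.77, max(0, 0) = 0, max(-16.52, 0) = 0
Node u (S = 44.75): V_u = e^(−0.03)·[0.4384·36.7662 + 0.5616·0.0000] = 15.6414
Node d (S = 20.11): V_d = e^(−0.03)·[0.4384·0.0000 + 0.5616·0.0000] = 0.0000
Node 0 (S = 30): V_0 = e^(−0.03)·[0.4384·15.6414 + 0.5616·0.0000] = 6.6543

$6.65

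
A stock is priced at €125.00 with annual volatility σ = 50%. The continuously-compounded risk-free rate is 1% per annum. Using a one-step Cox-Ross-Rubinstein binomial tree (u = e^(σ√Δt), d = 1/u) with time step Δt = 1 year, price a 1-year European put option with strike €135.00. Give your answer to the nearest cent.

CRR parameters: u = e^(σ√Δt) = e^(0.5·√1) = 1.6487, d = 1/u = 0.6065
Per-period rate: rΔt = 0.01·1 = 0.01, so R = e^0.01 = 1.0101
Risk-neutral probability p = (e^0.01 − 0.6065)/(1.6487 − 0.6065) = 0.4035/1.0422 = 0.3872
Terminal stock prices: S_u = 206.1, S_d = 75.82
Terminal payoffs (K − S): max(-71.09, 0) = 0, max(59.18, 0) = 59.18
Node 0 (S = 125): V_0 = e^(−0.01)·[0.3872·0.0000 + 0.6128·59.1837] = 35.9078

€35.91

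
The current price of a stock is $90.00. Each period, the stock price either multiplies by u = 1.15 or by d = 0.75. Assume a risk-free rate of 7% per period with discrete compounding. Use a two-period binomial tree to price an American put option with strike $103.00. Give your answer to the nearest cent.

$13.00

Risk-neutral probability p = (1 + 0.07 − 0.75)/(1.15 − 0.75) = 0.3200/0.4000 = 0.8000
Terminal stock prices: S_uu = 119, S_ud = 77.62, S_dd = 50.62
Terminal payoffs (K − S): max(-16.02, 0) = 0, max(25.38, 0) = 25.38, max(52.38, 0) = 52.38
Node u (S = 103.5): continuation = 1/1.07·[0.8000·0.0000 + 0.2000·25.3750] = 4.7430; exercise value = 0.0000 ≤ continuation, so V_u = 4.7430
Node d (S = 67.5): continuation = 1/1.07·[0.8000·25.3750 + 0.2000·52.3750] = 28.7617; exercise value = 35.5000 > continuation, so V_d = 35.5000 (exercise)
Node 0 (S = 90): continuation = 1/1.07·[0.8000·4.7430 + 0.2000·35.5000] = 10.1817; exercise value = 13.0000 > continuation, so V_0 = 13.0000 (exercise)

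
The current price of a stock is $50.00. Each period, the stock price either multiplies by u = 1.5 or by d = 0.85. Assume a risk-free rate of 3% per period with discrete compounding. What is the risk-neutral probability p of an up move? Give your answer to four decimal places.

Risk-neutral probability p = (1 + 0.03 − 0.85)/(1.5 − 0.85) = 0.1800/0.6500 = 0.2769

p = 0.2769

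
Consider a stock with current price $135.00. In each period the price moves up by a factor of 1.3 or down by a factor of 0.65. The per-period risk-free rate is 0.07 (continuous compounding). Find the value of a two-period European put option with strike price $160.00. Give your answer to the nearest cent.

Risk-neutral probability p = (e^0.07 − 0.65)/(1.3 − 0.65) = 0.4225/0.6500 = 0.6500
Terminal stock prices: S_uu = 228.2, S_ud = 114.1, S_dd = 57.04
Terminal payoffs (K − S): max(-68.15, 0) = 0, max(45.92, 0) = 45.92, max(103, 0) = 103
Node u (S = 175.5): V_u = e^(−0.07)·[0.6500·0.0000 + 0.3500·45.9250] = 14.9865
Node d (S = 87.75): V_d = e^(−0.07)·[0.6500·45.9250 + 0.3500·102.9625] = 61.4330
Node 0 (S = 135): V_0 = e^(−0.07)·[0.6500·14.9865 + 0.3500·61.4330] = 29.1300

$29.13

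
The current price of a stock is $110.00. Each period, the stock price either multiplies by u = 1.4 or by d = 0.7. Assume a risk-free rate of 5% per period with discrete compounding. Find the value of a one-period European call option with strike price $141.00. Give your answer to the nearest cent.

$6.19

Risk-neutral probability p = (1 + 0.05 − 0.7)/(1.4 − 0.7) = 0.3500/0.7000 = 0.5000
Terminal stock prices: S_u = 154, S_d = 77
Terminal payoffs (S − K): max(13, 0) = 13, max(-64, 0) = 0
Node 0 (S = 110): V_0 = 1/1.05·[0.5000·13.0000 + 0.5000·0.0000] = 6.1905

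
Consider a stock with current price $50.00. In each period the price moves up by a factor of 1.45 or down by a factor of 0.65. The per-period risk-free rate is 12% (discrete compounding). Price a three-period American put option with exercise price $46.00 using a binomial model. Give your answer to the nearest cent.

Risk-neutral probability p = (1 + 0.12 − 0.65)/(1.45 − 0.65) = 0.4700/0.8000 = 0.5875
Terminal stock prices: S_uuu = 152.4, S_uud = 68.33, S_udd = 30.63, S_ddd = 13.73
Terminal payoffs (K − S): max(-106.4, 0) = 0, max(-22.33, 0) = 0, max(15.37, 0) = 15.37, max(32.27, 0) = 32.27
Node uu (S = 105.1): continuation = 1/1.12·[0.5875·0.0000 + 0.4125·0.0000] = 0.0000; exercise value = 0.0000 ≤ continuation, so V_uu = 0.0000
Node ud (S = 47.12): continuation = 1/1.12·[0.5875·0.0000 + 0.4125·15.3687] = 5.6604; exercise value = 0.0000 ≤ continuation, so V_ud = 5.6604
Node dd (S = 21.13): continuation = 1/1.12·[0.5875·15.3687 + 0.4125·32.2687] = 19.9464; exercise value = 24.8750 > continuation, so V_dd = 24.8750 (exercise)
Node u (S = 72.5): continuation = 1/1.12·[0.5875·0.0000 + 0.4125·5.6604] = 2.0847; exercise value = 0.0000 ≤ continuation, so V_u = 2.0847
Node d (S = 32.5): continuation = 1/1.12·[0.5875·5.6604 + 0.4125·24.8750] = 12.1307; exercise value = 13.5000 > continuation, so V_d = 13.5000 (exercise)
Node 0 (S = 50): continuation = 1/1.12·[0.5875·2.0847 + 0.4125·13.5000] = 6.0657; exercise value = 0.0000 ≤ continuation, so V_0 = 6.0657

$6.07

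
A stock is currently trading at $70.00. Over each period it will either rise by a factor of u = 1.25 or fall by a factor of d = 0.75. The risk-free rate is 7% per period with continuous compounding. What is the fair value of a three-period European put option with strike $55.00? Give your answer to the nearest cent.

Risk-neutral probability p = (e^0.07 − 0.75)/(1.25 − 0.75) = 0.3225/0.5000 = 0.6450
Terminal stock prices: S_uuu = 136.7, S_uud = 82.03, S_udd = 49.22, S_ddd = 29.53
Terminal payoffs (K − S): max(-81.72, 0) = 0, max(-27.03, 0) = 0, max(5.781, 0) = 5.781, max(25.47, 0) = 25.47
Node uu (S = 109.4): V_uu = e^(−0.07)·[0.6450·0.0000 + 0.3550·0.0000] = 0.0000
Node ud (S = 65.62): V_ud = e^(−0.07)·[0.6450·0.0000 + 0.3550·5.7812] = 1.9135
Node dd (S = 39.38): V_dd = e^(−0.07)·[0.6450·5.7812 + 0.3550·25.4688] = 11.9067
Node u (S = 87.5): V_u = e^(−0.07)·[0.6450·0.0000 + 0.3550·1.9135] = 0.6333
Node d (S = 52.5): V_d = e^(−0.07)·[0.6450·1.9135 + 0.3550·11.9067] = 5.0917
Node 0 (S = 70): V_0 = e^(−0.07)·[0.6450·0.6333 + 0.3550·5.0917] = 2.0662

$2.07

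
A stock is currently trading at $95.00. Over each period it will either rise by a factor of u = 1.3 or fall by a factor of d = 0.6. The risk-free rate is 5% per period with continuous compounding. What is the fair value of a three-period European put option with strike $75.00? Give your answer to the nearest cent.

Risk-neutral probability p = (e^0.05 − 0.6)/(1.3 − 0.6) = 0.4513/0.7000 = 0.6447
Terminal stock prices: S_uuu = 208.7, S_uud = 96.33, S_udd = 44.46, S_ddd = 20.52
Terminal payoffs (K − S): max(-133.7, 0) = 0, max(-21.33, 0) = 0, max(30.54, 0) = 30.54, max(54.48, 0) = 54.48
Node uu (S = 160.6): V_uu = e^(−0.05)·[0.6447·0.0000 + 0.3553·0.0000] = 0.0000
Node ud (S = 74.1): V_ud = e^(−0.05)·[0.6447·0.0000 + 0.3553·30.5400] = 10.3224
Node dd (S = 34.2): V_dd = e^(−0.05)·[0.6447·30.5400 + 0.3553·54.4800] = 37.1422
Node u (S = 123.5): V_u = e^(−0.05)·[0.6447·0.0000 + 0.3553·10.3224] = 3.4890
Node d (S = 57): V_d = e^(−0.05)·[0.6447·10.3224 + 0.3553·37.1422] = 18.8840
Node 0 (S = 95): V_0 = e^(−0.05)·[0.6447·3.4890 + 0.3553·18.8840] = 8.5223

$8.52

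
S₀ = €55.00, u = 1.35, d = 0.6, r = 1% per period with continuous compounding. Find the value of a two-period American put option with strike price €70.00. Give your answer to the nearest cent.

Risk-neutral probability p = (e^0.01 − 0.6)/(1.35 − 0.6) = 0.4101/0.7500 = 0.5467
Terminal stock prices: S_uu = 100.2, S_ud = 44.55, S_dd = 19.8
Terminal payoffs (K − S): max(-30.24, 0) = 0, max(25.45, 0) = 25.45, max(50.2, 0) = 50.2
Node u (S = 74.25): continuation = e^(−0.01)·[0.5467·0.0000 + 0.4533·25.4500] = 11.4208; exercise value = 0.0000 ≤ continuation, so V_u = 11.4208
Node d (S = 33): continuation = e^(−0.01)·[0.5467·25.4500 + 0.4533·50.2000] = 36.3035; exercise value = 37.0000 > continuation, so V_d = 37.0000 (exercise)
Node 0 (S = 55): continuation = e^(−0.01)·[0.5467·11.4208 + 0.4533·37.0000] = 22.7860; exercise value = 15.0000 ≤ continuation, so V_0 = 22.7860

€22.79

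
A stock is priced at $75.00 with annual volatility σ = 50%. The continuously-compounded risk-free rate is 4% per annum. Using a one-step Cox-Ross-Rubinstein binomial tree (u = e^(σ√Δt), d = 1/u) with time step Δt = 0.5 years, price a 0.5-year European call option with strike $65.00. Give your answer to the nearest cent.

$18.05

CRR parameters: u = e^(σ√Δt) = e^(0.5·√0.5) = 1.4241, d = 1/u = 0.7022
Per-period rate: rΔt = 0.04·0.5 = 0.02, so R = e^0.02 = 1.0202
Risk-neutral probability p = (e^0.02 − 0.7022)/(1.4241 − 0.7022) = 0.3180/0.7219 = 0.4405
Terminal stock prices: S_u = 106.8, S_d = 52.66
Terminal payoffs (S − K): max(41.81, 0) = 41.81, max(-12.34, 0) = 0
Node 0 (S = 75): V_0 = e^(−0.02)·[0.4405·41.8089 + 0.5595·0.0000] = 18.0523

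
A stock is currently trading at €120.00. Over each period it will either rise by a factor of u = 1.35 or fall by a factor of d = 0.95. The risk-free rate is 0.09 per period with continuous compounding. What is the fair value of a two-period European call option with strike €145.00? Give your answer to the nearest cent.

Risk-neutral probability p = (e^0.09 − 0.95)/(1.35 − 0.95) = 0.1442/0.4000 = 0.3604
Terminal stock prices: S_uu = 218.7, S_ud = 153.9, S_dd = 108.3
Terminal payoffs (S − K): max(73.7, 0) = 73.7, max(8.9, 0) = 8.9, max(-36.7, 0) = 0
Node u (S = 162): V_u = e^(−0.09)·[0.3604·73.7000 + 0.6396·8.9000] = 29.4800
Node d (S = 114): V_d = e^(−0.09)·[0.3604·8.9000 + 0.6396·0.0000] = 2.9318
Node 0 (S = 120): V_0 = e^(−0.09)·[0.3604·29.4800 + 0.6396·2.9318] = 11.4248

€11.42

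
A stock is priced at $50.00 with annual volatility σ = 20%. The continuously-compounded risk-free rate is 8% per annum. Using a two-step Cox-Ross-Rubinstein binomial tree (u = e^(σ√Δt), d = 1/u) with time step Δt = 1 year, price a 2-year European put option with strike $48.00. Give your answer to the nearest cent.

CRR parameters: u = e^(σ√Δt) = e^(0.2·√1) = 1.2214, d = 1/u = 0.8187
Per-period rate: rΔt = 0.08·1 = 0.08, so R = e^0.08 = 1.0833
Risk-neutral probability p = (e^0.08 − 0.8187)/(1.2214 − 0.8187) = 0.2646/0.4027 = 0.6570
Terminal stock prices: S_uu = 74.59, S_ud = 50, S_dd = 33.52
Terminal payoffs (K − S): max(-26.59, 0) = 0, max(-2, 0) = 0, max(14.48, 0) = 14.48
Node u (S = 61.07): V_u = e^(−0.08)·[0.6570·0.0000 + 0.3430·0.0000] = 0.0000
Node d (S = 40.94): V_d = e^(−0.08)·[0.6570·0.0000 + 0.3430·14.4840] = 4.5860
Node 0 (S = 50): V_0 = e^(−0.08)·[0.6570·0.0000 + 0.3430·4.5860] = 1.4521

$1.45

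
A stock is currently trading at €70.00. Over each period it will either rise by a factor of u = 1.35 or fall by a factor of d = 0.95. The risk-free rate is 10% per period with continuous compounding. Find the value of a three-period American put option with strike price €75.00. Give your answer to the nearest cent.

Risk-neutral probability p = (e^0.1 − 0.95)/(1.35 − 0.95) = 0.1552/0.4000 = 0.3879
Terminal stock prices: S_uuu = 172.2, S_uud = 121.2, S_udd = 85.29, S_ddd = 60.02
Terminal payoffs (K − S): max(-97.23, 0) = 0, max(-46.2, 0) = 0, max(-10.29, 0) = 0, max(14.98, 0) = 14.98
Node uu (S = 127.6): continuation = e^(−0.1)·[0.3879·0.0000 + 0.6121·0.0000] = 0.0000; exercise value = 0.0000 ≤ continuation, so V_uu = 0.0000
Node ud (S = 89.77): continuation = e^(−0.1)·[0.3879·0.0000 + 0.6121·0.0000] = 0.0000; exercise value = 0.0000 ≤ continuation, so V_ud = 0.0000
Node dd (S = 63.17): continuation = e^(−0.1)·[0.3879·0.0000 + 0.6121·14.9838] = 8.2984; exercise value = 11.8250 > continuation, so V_dd = 11.8250 (exercise)
Node u (S = 94.5): continuation = e^(−0.1)·[0.3879·0.0000 + 0.6121·0.0000] = 0.0000; exercise value = 0.0000 ≤ continuation, so V_u = 0.0000
Node d (S = 66.5): continuation = e^(−0.1)·[0.3879·0.0000 + 0.6121·11.8250] = 6.5490; exercise value = 8.5000 > continuation, so V_d = 8.5000 (exercise)
Node 0 (S = 70): continuation = e^(−0.1)·[0.3879·0.0000 + 0.6121·8.5000] = 4.7075; exercise value = 5.0000 > continuation, so V_0 = 5.0000 (exercise)

€5.00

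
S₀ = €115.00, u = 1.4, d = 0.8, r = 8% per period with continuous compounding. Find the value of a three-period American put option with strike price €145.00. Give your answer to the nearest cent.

€30.17

Risk-neutral probability p = (e^0.08 − 0.8)/(1.4 − 0.8) = 0.2833/0.6000 = 0.4721
Terminal stock prices: S_uuu = 315.6, S_uud = 180.3, S_udd = 103, S_ddd = 58.88
Terminal payoffs (K − S): max(-170.6, 0) = 0, max(-35.32, 0) = 0, max(41.96, 0) = 41.96, max(86.12, 0) = 86.12
Node uu (S = 225.4): continuation = e^(−0.08)·[0.4721·0.0000 + 0.5279·0.0000] = 0.0000; exercise value = 0.0000 ≤ continuation, so V_uu = 0.0000
Node ud (S = 128.8): continuation = e^(−0.08)·[0.4721·0.0000 + 0.5279·41.9600] = 20.4459; exercise value = 16.2000 ≤ continuation, so V_ud = 20.4459
Node dd (S = 73.6): continuation = e^(−0.08)·[0.4721·41.9600 + 0.5279·86.1200] = 60.2519; exercise value = 71.4000 > continuation, so V_dd = 71.4000 (exercise)
Node u (S = 161): continuation = e^(−0.08)·[0.4721·0.0000 + 0.5279·20.4459] = 9.9627; exercise value = 0.0000 ≤ continuation, so V_u = 9.9627
Node d (S = 92): continuation = e^(−0.08)·[0.4721·20.4459 + 0.5279·71.4000] = 43.7024; exercise value = 53.0000 > continuation, so V_d = 53.0000 (exercise)
Node 0 (S = 115): continuation = e^(−0.08)·[0.4721·9.9627 + 0.5279·53.0000] = 30.1676; exercise value = 30.0000 ≤ continuation, so V_0 = 30.1676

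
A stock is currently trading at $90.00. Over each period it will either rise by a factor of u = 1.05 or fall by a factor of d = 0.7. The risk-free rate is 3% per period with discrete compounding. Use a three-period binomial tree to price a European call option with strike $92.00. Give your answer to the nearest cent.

$9.35

Risk-neutral probability p = (1 + 0.03 − 0.7)/(1.05 − 0.7) = 0.3300/0.3500 = 0.9429
Terminal stock prices: S_uuu = 104.2, S_uud = 69.46, S_udd = 46.3, S_ddd = 30.87
Terminal payoffs (S − K): max(12.19, 0) = 12.19, max(-22.54, 0) = 0, max(-45.7, 0) = 0, max(-61.13, 0) = 0
Node uu (S = 99.23): V_uu = 1/1.03·[0.9429·12.1863 + 0.0571·0.0000] = 11.1552
Node ud (S = 66.15): V_ud = 1/1.03·[0.9429·0.0000 + 0.0571·0.0000] = 0.0000
Node dd (S = 44.1): V_dd = 1/1.03·[0.9429·0.0000 + 0.0571·0.0000] = 0.0000
Node u (S = 94.5): V_u = 1/1.03·[0.9429·11.1552 + 0.0571·0.0000] = 10.2115
Node d (S = 63): V_d = 1/1.03·[0.9429·0.0000 + 0.0571·0.0000] = 0.0000
Node 0 (S = 90): V_0 = 1/1.03·[0.9429·10.2115 + 0.0571·0.0000] = 9.3475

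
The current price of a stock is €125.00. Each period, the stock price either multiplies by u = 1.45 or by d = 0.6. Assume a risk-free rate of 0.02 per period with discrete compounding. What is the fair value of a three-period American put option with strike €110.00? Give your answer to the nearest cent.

€26.65

Risk-neutral probability p = (1 + 0.02 − 0.6)/(1.45 − 0.6) = 0.4200/0.8500 = 0.4941
Terminal stock prices: S_uuu = 381.1, S_uud = 157.7, S_udd = 65.25, S_ddd = 27
Terminal payoffs (K − S): max(-271.1, 0) = 0, max(-47.69, 0) = 0, max(44.75, 0) = 44.75, max(83, 0) = 83
Node uu (S = 262.8): continuation = 1/1.02·[0.4941·0.0000 + 0.5059·0.0000] = 0.0000; exercise value = 0.0000 ≤ continuation, so V_uu = 0.0000
Node ud (S = 108.8): continuation = 1/1.02·[0.4941·0.0000 + 0.5059·44.7500] = 22.1943; exercise value = 1.2500 ≤ continuation, so V_ud = 22.1943
Node dd (S = 45): continuation = 1/1.02·[0.4941·44.7500 + 0.5059·83.0000] = 62.8431; exercise value = 65.0000 > continuation, so V_dd = 65.0000 (exercise)
Node u (S = 181.2): continuation = 1/1.02·[0.4941·0.0000 + 0.5059·22.1943] = 11.0076; exercise value = 0.0000 ≤ continuation, so V_u = 11.0076
Node d (S = 75): continuation = 1/1.02·[0.4941·22.1943 + 0.5059·65.0000] = 42.9892; exercise value = 35.0000 ≤ continuation, so V_d = 42.9892
Node 0 (S = 125): continuation = 1/1.02·[0.4941·11.0076 + 0.5059·42.9892] = 26.6534; exercise value = 0.0000 ≤ continuation, so V_0 = 26.6534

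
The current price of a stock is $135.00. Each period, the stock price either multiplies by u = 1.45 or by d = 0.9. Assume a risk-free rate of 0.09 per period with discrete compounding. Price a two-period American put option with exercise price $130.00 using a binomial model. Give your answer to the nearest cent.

Risk-neutral probability p = (1 + 0.09 − 0.9)/(1.45 − 0.9) = 0.1900/0.5500 = 0.3455
Terminal stock prices: S_uu = 283.8, S_ud = 176.2, S_dd = 109.4
Terminal payoffs (K − S): max(-153.8, 0) = 0, max(-46.18, 0) = 0, max(20.65, 0) = 20.65
Node u (S = 195.8): continuation = 1/1.09·[0.3455·0.0000 + 0.6545·0.0000] = 0.0000; exercise value = 0.0000 ≤ continuation, so V_u = 0.0000
Node d (S = 121.5): continuation = 1/1.09·[0.3455·0.0000 + 0.6545·20.6500] = 12.4003; exercise value = 8.5000 ≤ continuation, so V_d = 12.4003
Node 0 (S = 135): continuation = 1/1.09·[0.3455·0.0000 + 0.6545·12.4003] = 7.4464; exercise value = 0.0000 ≤ continuation, so V_0 = 7.4464

$7.45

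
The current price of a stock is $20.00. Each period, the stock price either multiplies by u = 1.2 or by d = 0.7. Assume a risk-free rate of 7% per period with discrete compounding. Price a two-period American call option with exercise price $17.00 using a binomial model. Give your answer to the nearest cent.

Risk-neutral probability p = (1 + 0.07 − 0.7)/(1.2 − 0.7) = 0.3700/0.5000 = 0.7400
Terminal stock prices: S_uu = 28.8, S_ud = 16.8, S_dd = 9.8
Terminal payoffs (S − K): max(11.8, 0) = 11.8, max(-0.2, 0) = 0, max(-7.2, 0) = 0
Node u (S = 24): continuation = 1/1.07·[0.7400·11.8000 + 0.2600·0.0000] = 8.1607; exercise value = 7.0000 ≤ continuation, so V_u = 8.1607
Node d (S = 14): continuation = 1/1.07·[0.7400·0.0000 + 0.2600·0.0000] = 0.0000; exercise value = 0.0000 ≤ continuation, so V_d = 0.0000
Node 0 (S = 20): continuation = 1/1.07·[0.7400·8.1607 + 0.2600·0.0000] = 5.6439; exercise value = 3.0000 ≤ continuation, so V_0 = 5.6439

$5.64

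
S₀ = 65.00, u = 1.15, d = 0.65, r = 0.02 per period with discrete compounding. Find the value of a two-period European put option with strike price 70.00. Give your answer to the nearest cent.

Risk-neutral probability p = (1 + 0.02 − 0.65)/(1.15 − 0.65) = 0.3700/0.5000 = 0.7400
Terminal stock prices: S_uu = 85.96, S_ud = 48.59, S_dd = 27.46
Terminal payoffs (K − S): max(-15.96, 0) = 0, max(21.41, 0) = 21.41, max(42.54, 0) = 42.54
Node u (S = 74.75): V_u = 1/1.02·[0.7400·0.0000 + 0.2600·21.4125] = 5.4581
Node d (S = 42.25): V_d = 1/1.02·[0.7400·21.4125 + 0.2600·42.5375] = 26.3775
Node 0 (S = 65): V_0 = 1/1.02·[0.7400·5.4581 + 0.2600·26.3775] = 10.6835

10.68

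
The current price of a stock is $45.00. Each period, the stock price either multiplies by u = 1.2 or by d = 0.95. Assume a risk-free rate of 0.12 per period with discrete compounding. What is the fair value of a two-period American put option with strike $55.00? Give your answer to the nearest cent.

Risk-neutral probability p = (1 + 0.12 − 0.95)/(1.2 − 0.95) = 0.1700/0.2500 = 0.6800
Terminal stock prices: S_uu = 64.8, S_ud = 51.3, S_dd = 40.61
Terminal payoffs (K − S): max(-9.8, 0) = 0, max(3.7, 0) = 3.7, max(14.39, 0) = 14.39
Node u (S = 54): continuation = 1/1.12·[0.6800·0.0000 + 0.3200·3.7000] = 1.0571; exercise value = 1.0000 ≤ continuation, so V_u = 1.0571
Node d (S = 42.75): continuation = 1/1.12·[0.6800·3.7000 + 0.3200·14.3875] = 6.3571; exercise value = 12.2500 > continuation, so V_d = 12.2500 (exercise)
Node 0 (S = 45): continuation = 1/1.12·[0.6800·1.0571 + 0.3200·12.2500] = 4.1418; exercise value = 10.0000 > continuation, so V_0 = 10.0000 (exercise)

$10.00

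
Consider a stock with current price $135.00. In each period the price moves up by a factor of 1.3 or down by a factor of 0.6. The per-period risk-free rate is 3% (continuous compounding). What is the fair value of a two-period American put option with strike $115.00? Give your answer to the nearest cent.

$14.87

Risk-neutral probability p = (e^0.03 − 0.6)/(1.3 − 0.6) = 0.4305/0.7000 = 0.6149
Terminal stock prices: S_uu = 228.2, S_ud = 105.3, S_dd = 48.6
Terminal payoffs (K − S): max(-113.2, 0) = 0, max(9.7, 0) = 9.7, max(66.4, 0) = 66.4
Node u (S = 175.5): continuation = e^(−0.03)·[0.6149·0.0000 + 0.3851·9.7000] = 3.6247; exercise value = 0.0000 ≤ continuation, so V_u = 3.6247
Node d (S = 81): continuation = e^(−0.03)·[0.6149·9.7000 + 0.3851·66.4000] = 30.6012; exercise value = 34.0000 > continuation, so V_d = 34.0000 (exercise)
Node 0 (S = 135): continuation = e^(−0.03)·[0.6149·3.6247 + 0.3851·34.0000] = 14.8684; exercise value = 0.0000 ≤ continuation, so V_0 = 14.8684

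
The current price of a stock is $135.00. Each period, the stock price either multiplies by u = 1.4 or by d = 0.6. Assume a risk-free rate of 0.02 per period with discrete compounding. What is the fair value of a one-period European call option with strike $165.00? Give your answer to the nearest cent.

$12.35

Risk-neutral probability p = (1 + 0.02 − 0.6)/(1.4 − 0.6) = 0.4200/0.8000 = 0.5250
Terminal stock prices: S_u = 189, S_d = 81
Terminal payoffs (S − K): max(24, 0) = 24, max(-84, 0) = 0
Node 0 (S = 135): V_0 = 1/1.02·[0.5250·24.0000 + 0.4750·0.0000] = 12.3529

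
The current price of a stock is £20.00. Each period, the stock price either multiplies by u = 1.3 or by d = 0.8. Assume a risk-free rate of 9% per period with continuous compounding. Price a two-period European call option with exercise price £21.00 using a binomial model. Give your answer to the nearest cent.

Risk-neutral probability p = (e^0.09 − 0.8)/(1.3 − 0.8) = 0.2942/0.5000 = 0.5883
Terminal stock prices: S_uu = 33.8, S_ud = 20.8, S_dd = 12.8
Terminal payoffs (S − K): max(12.8, 0) = 12.8, max(-0.2, 0) = 0, max(-8.2, 0) = 0
Node u (S = 26): V_u = e^(−0.09)·[0.5883·12.8000 + 0.4117·0.0000] = 6.8827
Node d (S = 16): V_d = e^(−0.09)·[0.5883·0.0000 + 0.4117·0.0000] = 0.0000
Node 0 (S = 20): V_0 = e^(−0.09)·[0.5883·6.8827 + 0.4117·0.0000] = 3.7009

£3.70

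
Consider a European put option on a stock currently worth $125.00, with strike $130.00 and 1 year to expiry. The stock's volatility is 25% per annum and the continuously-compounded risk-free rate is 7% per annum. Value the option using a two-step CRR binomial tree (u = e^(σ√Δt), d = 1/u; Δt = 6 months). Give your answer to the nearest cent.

CRR parameters: u = e^(σ√Δt) = e^(0.25·√0.5) = 1.1934, d = 1/u = 0.8380
Per-period rate: rΔt = 0.07·0.5 = 0.035, so R = e^0.035 = 1.0356
Risk-neutral probability p = (e^0.035 − 0.8380)/(1.1934 − 0.8380) = 0.1977/0.3554 = 0.5561
Terminal stock prices: S_uu = 178, S_ud = 125, S_dd = 87.77
Terminal payoffs (K − S): max(-48.01, 0) = 0, max(5, 0) = 5, max(42.23, 0) = 42.23
Node u (S = 149.2): V_u = e^(−0.035)·[0.5561·0.0000 + 0.4439·5.0000] = 2.1429
Node d (S = 104.7): V_d = e^(−0.035)·[0.5561·5.0000 + 0.4439·42.2264] = 20.7828
Node 0 (S = 125): V_0 = e^(−0.035)·[0.5561·2.1429 + 0.4439·20.7828] = 10.0581

$10.06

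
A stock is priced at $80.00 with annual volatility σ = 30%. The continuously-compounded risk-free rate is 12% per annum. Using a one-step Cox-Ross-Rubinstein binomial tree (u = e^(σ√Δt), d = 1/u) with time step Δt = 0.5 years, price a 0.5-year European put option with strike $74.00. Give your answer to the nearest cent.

CRR parameters: u = e^(σ√Δt) = e^(0.3·√0.5) = 1.2363, d = 1/u = 0.8089
Per-period rate: rΔt = 0.12·0.5 = 0.06, so R = e^0.06 = 1.0618
Risk-neutral probability p = (e^0.06 − 0.8089)/(1.2363 − 0.8089) = 0.2530/0.4275 = 0.5918
Terminal stock prices: S_u = 98.9, S_d = 64.71
Terminal payoffs (K − S): max(-24.9, 0) = 0, max(9.291, 0) = 9.291
Node 0 (S = 80): V_0 = e^(−0.06)·[0.5918·0.0000 + 0.4082·9.2914] = 3.5716

$3.57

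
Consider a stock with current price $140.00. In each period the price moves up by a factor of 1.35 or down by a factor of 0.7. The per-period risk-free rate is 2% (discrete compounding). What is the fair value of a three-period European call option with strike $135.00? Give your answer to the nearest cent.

Risk-neutral probability p = (1 + 0.02 − 0.7)/(1.35 − 0.7) = 0.3200/0.6500 = 0.4923
Terminal stock prices: S_uuu = 344.5, S_uud = 178.6, S_udd = 92.61, S_ddd = 48.02
Terminal payoffs (S − K): max(209.5, 0) = 209.5, max(43.61, 0) = 43.61, max(-42.39, 0) = 0, max(-86.98, 0) = 0
Node uu (S = 255.2): V_uu = 1/1.02·[0.4923·209.4525 + 0.5077·43.6050] = 122.7971
Node ud (S = 132.3): V_ud = 1/1.02·[0.4923·43.6050 + 0.5077·0.0000] = 21.0462
Node dd (S = 68.6): V_dd = 1/1.02·[0.4923·0.0000 + 0.5077·0.0000] = 0.0000
Node u (S = 189): V_u = 1/1.02·[0.4923·122.7971 + 0.5077·21.0462] = 69.7440
Node d (S = 98): V_d = 1/1.02·[0.4923·21.0462 + 0.5077·0.0000] = 10.1580
Node 0 (S = 140): V_0 = 1/1.02·[0.4923·69.7440 + 0.5077·10.1580] = 38.7183

$38.72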